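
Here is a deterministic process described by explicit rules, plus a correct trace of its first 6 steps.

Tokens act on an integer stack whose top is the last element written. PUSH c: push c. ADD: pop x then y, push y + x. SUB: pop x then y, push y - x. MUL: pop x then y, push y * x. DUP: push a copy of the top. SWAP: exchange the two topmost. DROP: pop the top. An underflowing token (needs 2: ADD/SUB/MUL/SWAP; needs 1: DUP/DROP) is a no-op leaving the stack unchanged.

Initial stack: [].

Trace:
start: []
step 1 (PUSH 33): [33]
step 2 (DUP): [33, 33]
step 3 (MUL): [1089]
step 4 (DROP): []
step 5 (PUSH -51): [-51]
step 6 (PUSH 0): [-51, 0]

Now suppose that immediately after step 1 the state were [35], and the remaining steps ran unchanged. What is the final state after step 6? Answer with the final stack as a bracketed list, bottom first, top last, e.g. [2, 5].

[-51, 0]

state after step 1 := [35]
step 2 (DUP): [35, 35]
step 3 (MUL): [1225]
step 4 (DROP): []
step 5 (PUSH -51): [-51]
step 6 (PUSH 0): [-51, 0]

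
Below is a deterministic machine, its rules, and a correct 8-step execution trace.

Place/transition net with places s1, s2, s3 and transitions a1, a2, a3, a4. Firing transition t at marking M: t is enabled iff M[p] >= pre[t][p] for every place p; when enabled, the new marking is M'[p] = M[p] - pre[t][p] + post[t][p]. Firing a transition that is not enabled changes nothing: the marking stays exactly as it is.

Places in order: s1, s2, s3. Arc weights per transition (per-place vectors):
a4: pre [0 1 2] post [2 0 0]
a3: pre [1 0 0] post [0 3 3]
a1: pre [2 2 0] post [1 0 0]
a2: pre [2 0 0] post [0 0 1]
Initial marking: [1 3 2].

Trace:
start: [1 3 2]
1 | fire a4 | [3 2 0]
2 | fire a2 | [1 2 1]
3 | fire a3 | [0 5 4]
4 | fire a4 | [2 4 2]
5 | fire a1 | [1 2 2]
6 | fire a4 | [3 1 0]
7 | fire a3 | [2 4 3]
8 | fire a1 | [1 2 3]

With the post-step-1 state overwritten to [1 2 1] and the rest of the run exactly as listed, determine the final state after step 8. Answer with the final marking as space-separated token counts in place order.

state after step 1 := [1 2 1]
2 | fire a2 | [1 2 1]
3 | fire a3 | [0 5 4]
4 | fire a4 | [2 4 2]
5 | fire a1 | [1 2 2]
6 | fire a4 | [3 1 0]
7 | fire a3 | [2 4 3]
8 | fire a1 | [1 2 3]

1 2 3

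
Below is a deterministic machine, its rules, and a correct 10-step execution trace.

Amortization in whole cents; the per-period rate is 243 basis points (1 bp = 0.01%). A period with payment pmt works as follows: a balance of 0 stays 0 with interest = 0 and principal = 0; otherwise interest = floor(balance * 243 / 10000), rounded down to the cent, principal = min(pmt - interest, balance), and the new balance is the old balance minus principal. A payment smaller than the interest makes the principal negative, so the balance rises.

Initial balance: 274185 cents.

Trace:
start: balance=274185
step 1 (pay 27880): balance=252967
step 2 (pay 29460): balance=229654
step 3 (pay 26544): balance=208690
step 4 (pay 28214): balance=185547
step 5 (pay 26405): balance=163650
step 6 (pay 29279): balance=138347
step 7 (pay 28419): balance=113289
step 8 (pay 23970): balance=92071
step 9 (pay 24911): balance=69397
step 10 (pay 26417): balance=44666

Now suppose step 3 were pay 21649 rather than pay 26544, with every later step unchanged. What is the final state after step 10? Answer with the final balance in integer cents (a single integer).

50457

(re-executing from step 3 with the substitution; state before step 3: balance=229654)
step 3 (pay 21649): balance=213585
step 4 (pay 28214): balance=190561
step 5 (pay 26405): balance=168786
step 6 (pay 29279): balance=143608
step 7 (pay 28419): balance=118678
step 8 (pay 23970): balance=97591
step 9 (pay 24911): balance=75051
step 10 (pay 26417): balance=50457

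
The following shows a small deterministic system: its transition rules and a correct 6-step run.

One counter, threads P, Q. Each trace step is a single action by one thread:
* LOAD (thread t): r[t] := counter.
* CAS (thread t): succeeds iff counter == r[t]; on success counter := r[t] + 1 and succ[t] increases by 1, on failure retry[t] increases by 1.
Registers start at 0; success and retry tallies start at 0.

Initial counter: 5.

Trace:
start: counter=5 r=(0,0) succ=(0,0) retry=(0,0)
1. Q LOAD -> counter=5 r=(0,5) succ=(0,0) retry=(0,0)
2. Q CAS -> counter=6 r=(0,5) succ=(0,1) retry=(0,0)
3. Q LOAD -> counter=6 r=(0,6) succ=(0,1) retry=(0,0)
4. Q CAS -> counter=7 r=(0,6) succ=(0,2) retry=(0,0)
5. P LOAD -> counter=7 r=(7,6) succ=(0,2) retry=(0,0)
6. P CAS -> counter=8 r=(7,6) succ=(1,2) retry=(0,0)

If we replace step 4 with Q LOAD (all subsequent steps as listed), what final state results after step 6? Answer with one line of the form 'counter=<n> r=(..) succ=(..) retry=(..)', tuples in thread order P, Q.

(re-executing from step 4 with the substitution; state before step 4: counter=6 r=(0,6) succ=(0,1) retry=(0,0))
4. Q LOAD -> counter=6 r=(0,6) succ=(0,1) retry=(0,0)
5. P LOAD -> counter=6 r=(6,6) succ=(0,1) retry=(0,0)
6. P CAS -> counter=7 r=(6,6) succ=(1,1) retry=(0,0)

counter=7 r=(6,6) succ=(1,1) retry=(0,0)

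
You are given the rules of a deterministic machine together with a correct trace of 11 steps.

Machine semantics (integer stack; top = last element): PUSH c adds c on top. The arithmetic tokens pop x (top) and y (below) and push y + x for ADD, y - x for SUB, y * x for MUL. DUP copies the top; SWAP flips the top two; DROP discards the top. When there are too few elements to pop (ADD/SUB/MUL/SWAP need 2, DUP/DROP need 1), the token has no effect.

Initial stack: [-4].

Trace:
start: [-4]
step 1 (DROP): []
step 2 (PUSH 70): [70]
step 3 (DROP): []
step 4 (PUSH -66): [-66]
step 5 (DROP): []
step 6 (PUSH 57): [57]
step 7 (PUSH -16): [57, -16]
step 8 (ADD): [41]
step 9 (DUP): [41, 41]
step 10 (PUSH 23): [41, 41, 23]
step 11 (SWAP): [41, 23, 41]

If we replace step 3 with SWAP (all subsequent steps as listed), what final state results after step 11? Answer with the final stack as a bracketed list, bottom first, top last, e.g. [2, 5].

[70, 41, 23, 41]

(re-executing from step 3 with the substitution; state before step 3: [70])
step 3 (SWAP): [70]
step 4 (PUSH -66): [70, -66]
step 5 (DROP): [70]
step 6 (PUSH 57): [70, 57]
step 7 (PUSH -16): [70, 57, -16]
step 8 (ADD): [70, 41]
step 9 (DUP): [70, 41, 41]
step 10 (PUSH 23): [70, 41, 41, 23]
step 11 (SWAP): [70, 41, 23, 41]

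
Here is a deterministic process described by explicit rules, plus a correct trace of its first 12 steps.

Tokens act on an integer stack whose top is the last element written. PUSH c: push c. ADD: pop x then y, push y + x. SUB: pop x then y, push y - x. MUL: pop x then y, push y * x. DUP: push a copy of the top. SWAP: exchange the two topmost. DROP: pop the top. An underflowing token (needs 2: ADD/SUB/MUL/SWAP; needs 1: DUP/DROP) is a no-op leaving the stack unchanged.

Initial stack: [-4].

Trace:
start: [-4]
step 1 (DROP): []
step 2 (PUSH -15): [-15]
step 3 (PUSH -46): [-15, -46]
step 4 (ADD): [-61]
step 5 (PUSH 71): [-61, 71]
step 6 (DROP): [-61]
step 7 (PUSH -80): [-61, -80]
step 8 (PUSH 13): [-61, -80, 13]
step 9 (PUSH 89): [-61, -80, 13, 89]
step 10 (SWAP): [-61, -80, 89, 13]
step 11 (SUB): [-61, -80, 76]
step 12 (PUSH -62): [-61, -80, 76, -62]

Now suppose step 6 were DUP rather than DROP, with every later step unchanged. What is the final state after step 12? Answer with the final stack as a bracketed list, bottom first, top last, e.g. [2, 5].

[-61, 71, 71, -80, 76, -62]

(re-executing from step 6 with the substitution; state before step 6: [-61, 71])
step 6 (DUP): [-61, 71, 71]
step 7 (PUSH -80): [-61, 71, 71, -80]
step 8 (PUSH 13): [-61, 71, 71, -80, 13]
step 9 (PUSH 89): [-61, 71, 71, -80, 13, 89]
step 10 (SWAP): [-61, 71, 71, -80, 89, 13]
step 11 (SUB): [-61, 71, 71, -80, 76]
step 12 (PUSH -62): [-61, 71, 71, -80, 76, -62]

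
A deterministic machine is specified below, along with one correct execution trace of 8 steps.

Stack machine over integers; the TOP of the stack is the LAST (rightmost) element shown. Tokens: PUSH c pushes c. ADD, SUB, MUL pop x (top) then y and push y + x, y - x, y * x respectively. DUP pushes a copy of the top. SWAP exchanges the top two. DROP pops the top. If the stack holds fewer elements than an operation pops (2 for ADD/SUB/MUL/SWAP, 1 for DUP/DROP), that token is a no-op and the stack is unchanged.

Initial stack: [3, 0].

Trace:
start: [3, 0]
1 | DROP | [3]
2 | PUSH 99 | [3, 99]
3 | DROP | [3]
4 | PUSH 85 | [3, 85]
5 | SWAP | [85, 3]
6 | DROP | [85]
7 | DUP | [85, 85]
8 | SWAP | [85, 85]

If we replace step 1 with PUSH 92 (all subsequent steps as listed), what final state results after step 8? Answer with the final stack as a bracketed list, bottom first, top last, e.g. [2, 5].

(re-executing from step 1 with the substitution; state before step 1: [3, 0])
1 | PUSH 92 | [3, 0, 92]
2 | PUSH 99 | [3, 0, 92, 99]
3 | DROP | [3, 0, 92]
4 | PUSH 85 | [3, 0, 92, 85]
5 | SWAP | [3, 0, 85, 92]
6 | DROP | [3, 0, 85]
7 | DUP | [3, 0, 85, 85]
8 | SWAP | [3, 0, 85, 85]

[3, 0, 85, 85]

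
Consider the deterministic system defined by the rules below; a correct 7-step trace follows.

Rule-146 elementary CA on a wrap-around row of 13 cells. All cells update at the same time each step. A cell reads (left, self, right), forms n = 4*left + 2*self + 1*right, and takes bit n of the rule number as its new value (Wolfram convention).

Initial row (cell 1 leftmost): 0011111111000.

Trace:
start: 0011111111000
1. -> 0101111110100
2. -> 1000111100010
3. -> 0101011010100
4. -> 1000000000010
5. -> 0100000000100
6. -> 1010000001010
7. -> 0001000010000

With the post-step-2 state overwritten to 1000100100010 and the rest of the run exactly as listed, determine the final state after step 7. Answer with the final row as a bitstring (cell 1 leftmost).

0001000010000

state after step 2 := 1000100100010
3. -> 0101011010100
4. -> 1000000000010
5. -> 0100000000100
6. -> 1010000001010
7. -> 0001000010000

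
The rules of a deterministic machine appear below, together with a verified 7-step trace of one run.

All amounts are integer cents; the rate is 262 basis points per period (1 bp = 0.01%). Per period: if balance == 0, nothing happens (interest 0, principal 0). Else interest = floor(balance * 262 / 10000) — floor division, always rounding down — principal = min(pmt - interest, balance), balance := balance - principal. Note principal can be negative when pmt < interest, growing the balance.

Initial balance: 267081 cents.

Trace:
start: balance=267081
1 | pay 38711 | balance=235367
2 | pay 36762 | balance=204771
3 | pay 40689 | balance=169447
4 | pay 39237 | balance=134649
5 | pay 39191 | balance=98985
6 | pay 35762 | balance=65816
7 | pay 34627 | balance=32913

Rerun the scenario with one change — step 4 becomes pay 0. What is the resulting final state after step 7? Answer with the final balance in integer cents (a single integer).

(re-executing from step 4 with the substitution; state before step 4: balance=169447)
4 | pay 0 | balance=173886
5 | pay 39191 | balance=139250
6 | pay 35762 | balance=107136
7 | pay 34627 | balance=75315

75315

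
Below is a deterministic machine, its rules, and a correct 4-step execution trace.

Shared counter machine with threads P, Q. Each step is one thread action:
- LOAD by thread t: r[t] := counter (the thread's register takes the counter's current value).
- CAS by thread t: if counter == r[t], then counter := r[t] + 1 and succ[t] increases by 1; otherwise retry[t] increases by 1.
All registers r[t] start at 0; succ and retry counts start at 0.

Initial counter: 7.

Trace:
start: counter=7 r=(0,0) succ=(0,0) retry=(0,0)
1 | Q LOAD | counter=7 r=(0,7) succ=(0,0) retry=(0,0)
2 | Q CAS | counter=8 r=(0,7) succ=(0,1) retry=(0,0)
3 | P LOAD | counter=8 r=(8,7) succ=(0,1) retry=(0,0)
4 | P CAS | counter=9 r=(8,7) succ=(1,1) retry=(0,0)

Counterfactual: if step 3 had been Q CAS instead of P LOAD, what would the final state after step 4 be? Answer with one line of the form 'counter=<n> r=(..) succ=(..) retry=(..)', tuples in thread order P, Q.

(re-executing from step 3 with the substitution; state before step 3: counter=8 r=(0,7) succ=(0,1) retry=(0,0))
3 | Q CAS | counter=8 r=(0,7) succ=(0,1) retry=(0,1)
4 | P CAS | counter=8 r=(0,7) succ=(0,1) retry=(1,1)

counter=8 r=(0,7) succ=(0,1) retry=(1,1)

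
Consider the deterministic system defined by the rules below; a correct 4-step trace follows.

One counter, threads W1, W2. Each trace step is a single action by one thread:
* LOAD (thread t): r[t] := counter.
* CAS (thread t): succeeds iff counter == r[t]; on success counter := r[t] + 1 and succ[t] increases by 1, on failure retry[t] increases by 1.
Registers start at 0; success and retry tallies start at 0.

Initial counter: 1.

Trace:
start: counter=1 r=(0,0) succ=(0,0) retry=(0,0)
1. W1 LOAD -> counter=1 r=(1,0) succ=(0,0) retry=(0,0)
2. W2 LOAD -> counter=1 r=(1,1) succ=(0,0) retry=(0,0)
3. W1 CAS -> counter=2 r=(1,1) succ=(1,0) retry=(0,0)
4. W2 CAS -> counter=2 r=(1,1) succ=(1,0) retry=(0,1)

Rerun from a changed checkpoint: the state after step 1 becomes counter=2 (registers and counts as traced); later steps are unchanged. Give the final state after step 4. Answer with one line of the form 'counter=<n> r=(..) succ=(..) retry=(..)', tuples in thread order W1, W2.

state after step 1 := counter=2 r=(1,0) succ=(0,0) retry=(0,0)
2. W2 LOAD -> counter=2 r=(1,2) succ=(0,0) retry=(0,0)
3. W1 CAS -> counter=2 r=(1,2) succ=(0,0) retry=(1,0)
4. W2 CAS -> counter=3 r=(1,2) succ=(0,1) retry=(1,0)

counter=3 r=(1,2) succ=(0,1) retry=(1,0)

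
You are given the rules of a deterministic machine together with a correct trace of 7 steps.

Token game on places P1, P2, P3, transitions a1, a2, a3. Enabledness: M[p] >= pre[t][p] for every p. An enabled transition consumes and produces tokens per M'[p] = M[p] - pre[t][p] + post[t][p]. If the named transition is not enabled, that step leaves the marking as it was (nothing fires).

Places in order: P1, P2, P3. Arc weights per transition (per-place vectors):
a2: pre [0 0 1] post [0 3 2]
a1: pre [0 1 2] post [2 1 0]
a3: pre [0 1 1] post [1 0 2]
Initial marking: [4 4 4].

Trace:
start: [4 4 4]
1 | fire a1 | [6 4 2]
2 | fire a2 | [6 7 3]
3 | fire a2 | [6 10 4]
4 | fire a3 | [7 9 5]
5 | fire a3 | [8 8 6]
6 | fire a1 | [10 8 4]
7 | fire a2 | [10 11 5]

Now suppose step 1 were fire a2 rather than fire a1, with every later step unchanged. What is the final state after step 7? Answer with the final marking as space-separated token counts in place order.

(re-executing from step 1 with the substitution; state before step 1: [4 4 4])
1 | fire a2 | [4 7 5]
2 | fire a2 | [4 10 6]
3 | fire a2 | [4 13 7]
4 | fire a3 | [5 12 8]
5 | fire a3 | [6 11 9]
6 | fire a1 | [8 11 7]
7 | fire a2 | [8 14 8]

8 14 8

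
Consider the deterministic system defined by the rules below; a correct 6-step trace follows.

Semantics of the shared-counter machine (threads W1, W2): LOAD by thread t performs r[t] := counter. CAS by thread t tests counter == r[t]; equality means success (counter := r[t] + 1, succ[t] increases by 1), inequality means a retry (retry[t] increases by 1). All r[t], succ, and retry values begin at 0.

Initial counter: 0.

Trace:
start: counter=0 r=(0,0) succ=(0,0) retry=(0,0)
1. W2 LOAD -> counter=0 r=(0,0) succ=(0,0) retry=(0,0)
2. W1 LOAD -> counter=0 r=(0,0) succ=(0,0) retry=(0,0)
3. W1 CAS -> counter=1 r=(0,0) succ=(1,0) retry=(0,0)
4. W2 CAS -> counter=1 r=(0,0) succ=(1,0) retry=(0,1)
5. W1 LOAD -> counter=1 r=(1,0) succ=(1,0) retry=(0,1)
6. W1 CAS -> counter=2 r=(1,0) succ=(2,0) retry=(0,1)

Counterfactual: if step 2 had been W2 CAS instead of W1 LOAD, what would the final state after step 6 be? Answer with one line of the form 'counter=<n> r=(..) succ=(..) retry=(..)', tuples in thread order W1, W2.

(re-executing from step 2 with the substitution; state before step 2: counter=0 r=(0,0) succ=(0,0) retry=(0,0))
2. W2 CAS -> counter=1 r=(0,0) succ=(0,1) retry=(0,0)
3. W1 CAS -> counter=1 r=(0,0) succ=(0,1) retry=(1,0)
4. W2 CAS -> counter=1 r=(0,0) succ=(0,1) retry=(1,1)
5. W1 LOAD -> counter=1 r=(1,0) succ=(0,1) retry=(1,1)
6. W1 CAS -> counter=2 r=(1,0) succ=(1,1) retry=(1,1)

counter=2 r=(1,0) succ=(1,1) retry=(1,1)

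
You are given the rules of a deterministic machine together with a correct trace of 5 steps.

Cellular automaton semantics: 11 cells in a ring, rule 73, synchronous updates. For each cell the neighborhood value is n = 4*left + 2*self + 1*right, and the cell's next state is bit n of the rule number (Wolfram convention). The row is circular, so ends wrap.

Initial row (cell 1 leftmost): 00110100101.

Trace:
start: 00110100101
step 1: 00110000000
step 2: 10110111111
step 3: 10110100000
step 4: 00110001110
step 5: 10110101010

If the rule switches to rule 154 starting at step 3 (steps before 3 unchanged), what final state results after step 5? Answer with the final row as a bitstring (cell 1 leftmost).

(re-executing steps 3..5 under rule 154; state before step 3: 10110111111)
step 3: 00100111111
step 4: 11011111110
step 5: 10011111100

10011111100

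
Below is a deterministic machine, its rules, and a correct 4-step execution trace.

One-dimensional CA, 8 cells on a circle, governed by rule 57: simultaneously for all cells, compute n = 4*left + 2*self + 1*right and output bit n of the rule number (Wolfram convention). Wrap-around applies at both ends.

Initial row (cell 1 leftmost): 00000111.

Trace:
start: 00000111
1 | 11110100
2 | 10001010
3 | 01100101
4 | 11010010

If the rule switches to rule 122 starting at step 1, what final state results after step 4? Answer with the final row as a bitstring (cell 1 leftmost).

(re-executing steps 1..4 under rule 122; state before step 1: 00000111)
1 | 10001101
2 | 11011111
3 | 01110000
4 | 11011000

11011000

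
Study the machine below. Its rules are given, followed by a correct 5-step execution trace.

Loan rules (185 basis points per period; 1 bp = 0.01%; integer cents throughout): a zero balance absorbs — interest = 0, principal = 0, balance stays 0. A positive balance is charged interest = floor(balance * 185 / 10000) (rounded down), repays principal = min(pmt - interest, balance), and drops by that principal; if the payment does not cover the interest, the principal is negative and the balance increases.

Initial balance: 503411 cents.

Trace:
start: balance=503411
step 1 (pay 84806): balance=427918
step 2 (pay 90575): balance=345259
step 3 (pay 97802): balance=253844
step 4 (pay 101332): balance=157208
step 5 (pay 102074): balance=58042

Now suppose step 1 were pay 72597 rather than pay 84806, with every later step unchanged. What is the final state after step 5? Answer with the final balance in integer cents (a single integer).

71179

(re-executing from step 1 with the substitution; state before step 1: balance=503411)
step 1 (pay 72597): balance=440127
step 2 (pay 90575): balance=357694
step 3 (pay 97802): balance=266509
step 4 (pay 101332): balance=170107
step 5 (pay 102074): balance=71179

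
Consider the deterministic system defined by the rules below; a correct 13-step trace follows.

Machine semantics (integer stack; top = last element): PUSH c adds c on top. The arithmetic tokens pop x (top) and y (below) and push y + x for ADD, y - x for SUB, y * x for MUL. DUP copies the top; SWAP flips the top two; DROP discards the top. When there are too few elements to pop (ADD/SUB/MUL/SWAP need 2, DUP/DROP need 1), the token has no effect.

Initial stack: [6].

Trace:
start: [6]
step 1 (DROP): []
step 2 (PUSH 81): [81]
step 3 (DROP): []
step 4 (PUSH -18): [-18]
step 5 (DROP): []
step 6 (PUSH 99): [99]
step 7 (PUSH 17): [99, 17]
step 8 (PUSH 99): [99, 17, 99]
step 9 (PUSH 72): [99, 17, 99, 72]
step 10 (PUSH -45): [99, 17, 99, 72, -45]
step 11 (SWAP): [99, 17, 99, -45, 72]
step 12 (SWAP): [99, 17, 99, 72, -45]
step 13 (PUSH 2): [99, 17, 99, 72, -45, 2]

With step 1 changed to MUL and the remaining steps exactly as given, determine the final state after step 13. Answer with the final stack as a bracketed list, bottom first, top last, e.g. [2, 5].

(re-executing from step 1 with the substitution; state before step 1: [6])
step 1 (MUL): [6]
step 2 (PUSH 81): [6, 81]
step 3 (DROP): [6]
step 4 (PUSH -18): [6, -18]
step 5 (DROP): [6]
step 6 (PUSH 99): [6, 99]
step 7 (PUSH 17): [6, 99, 17]
step 8 (PUSH 99): [6, 99, 17, 99]
step 9 (PUSH 72): [6, 99, 17, 99, 72]
step 10 (PUSH -45): [6, 99, 17, 99, 72, -45]
step 11 (SWAP): [6, 99, 17, 99, -45, 72]
step 12 (SWAP): [6, 99, 17, 99, 72, -45]
step 13 (PUSH 2): [6, 99, 17, 99, 72, -45, 2]

[6, 99, 17, 99, 72, -45, 2]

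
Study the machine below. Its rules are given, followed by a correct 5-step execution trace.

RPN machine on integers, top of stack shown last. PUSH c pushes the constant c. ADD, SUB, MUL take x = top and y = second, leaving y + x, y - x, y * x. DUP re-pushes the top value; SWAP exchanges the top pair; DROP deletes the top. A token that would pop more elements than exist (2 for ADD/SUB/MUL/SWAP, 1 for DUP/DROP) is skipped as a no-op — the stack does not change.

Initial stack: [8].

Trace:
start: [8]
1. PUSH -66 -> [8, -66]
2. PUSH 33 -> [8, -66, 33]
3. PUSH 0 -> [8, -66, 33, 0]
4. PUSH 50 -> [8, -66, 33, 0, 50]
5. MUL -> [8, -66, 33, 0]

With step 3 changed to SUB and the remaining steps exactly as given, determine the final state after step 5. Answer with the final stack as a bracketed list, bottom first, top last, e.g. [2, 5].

(re-executing from step 3 with the substitution; state before step 3: [8, -66, 33])
3. SUB -> [8, -99]
4. PUSH 50 -> [8, -99, 50]
5. MUL -> [8, -4950]

[8, -4950]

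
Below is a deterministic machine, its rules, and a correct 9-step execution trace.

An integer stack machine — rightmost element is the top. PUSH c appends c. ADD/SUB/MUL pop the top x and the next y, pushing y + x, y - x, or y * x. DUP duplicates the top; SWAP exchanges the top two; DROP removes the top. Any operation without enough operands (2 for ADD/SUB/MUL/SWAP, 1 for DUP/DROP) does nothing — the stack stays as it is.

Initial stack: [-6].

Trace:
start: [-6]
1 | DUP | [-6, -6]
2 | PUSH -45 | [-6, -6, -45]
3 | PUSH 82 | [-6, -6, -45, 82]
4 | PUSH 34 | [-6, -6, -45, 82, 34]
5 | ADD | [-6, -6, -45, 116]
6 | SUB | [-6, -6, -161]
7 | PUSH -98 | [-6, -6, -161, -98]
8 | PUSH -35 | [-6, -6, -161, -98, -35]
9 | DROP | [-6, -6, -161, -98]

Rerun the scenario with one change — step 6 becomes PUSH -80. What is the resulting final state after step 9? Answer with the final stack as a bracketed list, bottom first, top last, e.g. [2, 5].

(re-executing from step 6 with the substitution; state before step 6: [-6, -6, -45, 116])
6 | PUSH -80 | [-6, -6, -45, 116, -80]
7 | PUSH -98 | [-6, -6, -45, 116, -80, -98]
8 | PUSH -35 | [-6, -6, -45, 116, -80, -98, -35]
9 | DROP | [-6, -6, -45, 116, -80, -98]

[-6, -6, -45, 116, -80, -98]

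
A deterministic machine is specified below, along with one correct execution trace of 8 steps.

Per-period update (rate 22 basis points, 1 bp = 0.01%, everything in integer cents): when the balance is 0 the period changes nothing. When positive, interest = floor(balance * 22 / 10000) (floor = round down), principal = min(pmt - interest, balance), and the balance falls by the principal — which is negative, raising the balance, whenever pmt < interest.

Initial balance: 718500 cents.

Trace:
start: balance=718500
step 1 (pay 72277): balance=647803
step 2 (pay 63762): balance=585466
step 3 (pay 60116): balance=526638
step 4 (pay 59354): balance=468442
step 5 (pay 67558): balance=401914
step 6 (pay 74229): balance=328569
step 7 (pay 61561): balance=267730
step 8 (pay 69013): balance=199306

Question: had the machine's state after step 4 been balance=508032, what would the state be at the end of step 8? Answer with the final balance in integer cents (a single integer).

state after step 4 := balance=508032
step 5 (pay 67558): balance=441591
step 6 (pay 74229): balance=368333
step 7 (pay 61561): balance=307582
step 8 (pay 69013): balance=239245

239245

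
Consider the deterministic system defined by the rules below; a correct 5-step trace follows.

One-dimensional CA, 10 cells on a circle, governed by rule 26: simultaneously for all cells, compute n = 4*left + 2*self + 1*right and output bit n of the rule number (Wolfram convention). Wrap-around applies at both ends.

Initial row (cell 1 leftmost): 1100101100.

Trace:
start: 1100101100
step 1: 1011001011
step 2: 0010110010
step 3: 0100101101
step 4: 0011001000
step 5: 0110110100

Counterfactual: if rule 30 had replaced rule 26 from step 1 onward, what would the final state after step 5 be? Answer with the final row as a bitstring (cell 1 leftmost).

(re-executing steps 1..5 under rule 30; state before step 1: 1100101100)
step 1: 1011101011
step 2: 0010001010
step 3: 0111011011
step 4: 0100010010
step 5: 1110111111

1110111111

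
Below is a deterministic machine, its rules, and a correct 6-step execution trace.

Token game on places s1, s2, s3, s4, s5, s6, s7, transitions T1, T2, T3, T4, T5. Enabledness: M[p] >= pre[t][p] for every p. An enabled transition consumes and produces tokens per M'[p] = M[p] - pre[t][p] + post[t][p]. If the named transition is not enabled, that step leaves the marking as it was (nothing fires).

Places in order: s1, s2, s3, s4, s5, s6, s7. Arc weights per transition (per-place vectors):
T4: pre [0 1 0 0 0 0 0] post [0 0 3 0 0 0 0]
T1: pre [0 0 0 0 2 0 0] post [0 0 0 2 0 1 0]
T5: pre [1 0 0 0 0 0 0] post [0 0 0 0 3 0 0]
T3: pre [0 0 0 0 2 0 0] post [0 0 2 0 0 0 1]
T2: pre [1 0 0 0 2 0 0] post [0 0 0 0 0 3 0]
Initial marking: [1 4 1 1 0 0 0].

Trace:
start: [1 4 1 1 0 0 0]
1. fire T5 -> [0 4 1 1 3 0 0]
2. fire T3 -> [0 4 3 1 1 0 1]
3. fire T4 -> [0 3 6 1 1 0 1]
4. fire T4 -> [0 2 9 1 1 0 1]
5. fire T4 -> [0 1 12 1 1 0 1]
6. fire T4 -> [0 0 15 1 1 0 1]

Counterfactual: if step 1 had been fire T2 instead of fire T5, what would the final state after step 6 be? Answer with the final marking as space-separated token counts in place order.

1 0 13 1 0 0 0

(re-executing from step 1 with the substitution; state before step 1: [1 4 1 1 0 0 0])
1. fire T2 -> [1 4 1 1 0 0 0]
2. fire T3 -> [1 4 1 1 0 0 0]
3. fire T4 -> [1 3 4 1 0 0 0]
4. fire T4 -> [1 2 7 1 0 0 0]
5. fire T4 -> [1 1 10 1 0 0 0]
6. fire T4 -> [1 0 13 1 0 0 0]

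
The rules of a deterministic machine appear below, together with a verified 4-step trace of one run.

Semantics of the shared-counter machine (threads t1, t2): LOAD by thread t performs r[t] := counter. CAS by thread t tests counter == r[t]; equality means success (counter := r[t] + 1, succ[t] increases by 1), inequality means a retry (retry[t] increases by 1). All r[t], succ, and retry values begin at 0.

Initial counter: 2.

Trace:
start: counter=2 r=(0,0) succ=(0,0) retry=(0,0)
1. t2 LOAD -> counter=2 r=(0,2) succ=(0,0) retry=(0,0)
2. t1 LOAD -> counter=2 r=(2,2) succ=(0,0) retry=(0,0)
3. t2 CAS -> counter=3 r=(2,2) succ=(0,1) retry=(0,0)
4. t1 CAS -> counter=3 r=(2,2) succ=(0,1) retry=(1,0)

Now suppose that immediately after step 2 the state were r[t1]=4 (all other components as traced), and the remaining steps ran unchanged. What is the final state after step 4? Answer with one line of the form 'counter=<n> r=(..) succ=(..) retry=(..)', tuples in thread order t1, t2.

counter=3 r=(4,2) succ=(0,1) retry=(1,0)

state after step 2 := counter=2 r=(4,2) succ=(0,0) retry=(0,0)
3. t2 CAS -> counter=3 r=(4,2) succ=(0,1) retry=(0,0)
4. t1 CAS -> counter=3 r=(4,2) succ=(0,1) retry=(1,0)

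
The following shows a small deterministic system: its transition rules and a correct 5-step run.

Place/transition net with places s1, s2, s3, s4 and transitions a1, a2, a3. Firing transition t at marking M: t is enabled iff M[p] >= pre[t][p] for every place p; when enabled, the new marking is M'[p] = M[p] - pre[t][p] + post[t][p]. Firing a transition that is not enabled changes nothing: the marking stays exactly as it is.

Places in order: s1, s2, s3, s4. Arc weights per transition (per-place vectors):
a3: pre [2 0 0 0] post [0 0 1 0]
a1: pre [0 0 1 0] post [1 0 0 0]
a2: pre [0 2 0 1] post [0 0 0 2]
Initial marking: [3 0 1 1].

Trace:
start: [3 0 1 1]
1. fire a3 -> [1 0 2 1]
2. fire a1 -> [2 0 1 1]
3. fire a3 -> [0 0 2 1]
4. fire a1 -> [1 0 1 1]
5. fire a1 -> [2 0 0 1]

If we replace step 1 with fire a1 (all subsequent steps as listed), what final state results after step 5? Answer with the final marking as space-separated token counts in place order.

3 0 0 1

(re-executing from step 1 with the substitution; state before step 1: [3 0 1 1])
1. fire a1 -> [4 0 0 1]
2. fire a1 -> [4 0 0 1]
3. fire a3 -> [2 0 1 1]
4. fire a1 -> [3 0 0 1]
5. fire a1 -> [3 0 0 1]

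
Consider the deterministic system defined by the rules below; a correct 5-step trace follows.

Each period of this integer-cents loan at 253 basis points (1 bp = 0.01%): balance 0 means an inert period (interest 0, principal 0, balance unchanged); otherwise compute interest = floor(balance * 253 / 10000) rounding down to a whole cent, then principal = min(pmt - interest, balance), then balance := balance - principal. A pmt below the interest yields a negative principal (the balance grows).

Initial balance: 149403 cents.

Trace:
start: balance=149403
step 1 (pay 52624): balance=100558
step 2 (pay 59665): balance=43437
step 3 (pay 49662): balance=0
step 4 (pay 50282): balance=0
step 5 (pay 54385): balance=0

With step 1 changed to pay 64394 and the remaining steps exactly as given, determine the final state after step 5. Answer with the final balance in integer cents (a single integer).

0

(re-executing from step 1 with the substitution; state before step 1: balance=149403)
step 1 (pay 64394): balance=88788
step 2 (pay 59665): balance=31369
step 3 (pay 49662): balance=0
step 4 (pay 50282): balance=0
step 5 (pay 54385): balance=0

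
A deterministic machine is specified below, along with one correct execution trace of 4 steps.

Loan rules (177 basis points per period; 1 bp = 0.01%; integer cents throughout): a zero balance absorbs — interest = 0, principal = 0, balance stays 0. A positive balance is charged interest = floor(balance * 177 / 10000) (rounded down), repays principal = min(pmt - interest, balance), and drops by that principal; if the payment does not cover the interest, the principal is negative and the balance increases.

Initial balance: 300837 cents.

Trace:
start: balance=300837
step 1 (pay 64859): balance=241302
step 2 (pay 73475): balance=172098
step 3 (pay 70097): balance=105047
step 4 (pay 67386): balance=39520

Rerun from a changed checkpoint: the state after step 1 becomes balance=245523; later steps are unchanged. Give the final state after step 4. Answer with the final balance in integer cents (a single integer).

43968

state after step 1 := balance=245523
step 2 (pay 73475): balance=176393
step 3 (pay 70097): balance=109418
step 4 (pay 67386): balance=43968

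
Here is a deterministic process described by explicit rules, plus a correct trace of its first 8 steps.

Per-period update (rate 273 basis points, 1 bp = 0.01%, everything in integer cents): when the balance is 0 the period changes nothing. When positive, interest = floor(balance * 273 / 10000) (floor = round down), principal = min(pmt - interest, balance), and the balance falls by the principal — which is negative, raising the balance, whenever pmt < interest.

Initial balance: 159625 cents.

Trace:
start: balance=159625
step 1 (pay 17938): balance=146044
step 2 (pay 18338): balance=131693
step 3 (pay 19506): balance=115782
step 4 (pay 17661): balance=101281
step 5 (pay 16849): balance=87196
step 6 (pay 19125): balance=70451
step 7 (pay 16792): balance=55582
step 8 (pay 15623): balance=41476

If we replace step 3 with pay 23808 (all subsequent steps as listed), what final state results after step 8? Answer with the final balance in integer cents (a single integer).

36555

(re-executing from step 3 with the substitution; state before step 3: balance=131693)
step 3 (pay 23808): balance=111480
step 4 (pay 17661): balance=96862
step 5 (pay 16849): balance=82657
step 6 (pay 19125): balance=65788
step 7 (pay 16792): balance=50792
step 8 (pay 15623): balance=36555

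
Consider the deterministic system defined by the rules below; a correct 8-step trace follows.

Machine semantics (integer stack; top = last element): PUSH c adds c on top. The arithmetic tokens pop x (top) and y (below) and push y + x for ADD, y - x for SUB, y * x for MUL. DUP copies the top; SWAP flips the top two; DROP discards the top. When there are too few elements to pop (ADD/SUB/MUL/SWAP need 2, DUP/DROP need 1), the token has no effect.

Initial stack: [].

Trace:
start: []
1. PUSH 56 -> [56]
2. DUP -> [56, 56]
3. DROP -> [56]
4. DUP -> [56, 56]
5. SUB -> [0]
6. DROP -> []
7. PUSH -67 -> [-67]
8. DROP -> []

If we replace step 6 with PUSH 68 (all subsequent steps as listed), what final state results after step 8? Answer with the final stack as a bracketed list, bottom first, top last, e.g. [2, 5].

(re-executing from step 6 with the substitution; state before step 6: [0])
6. PUSH 68 -> [0, 68]
7. PUSH -67 -> [0, 68, -67]
8. DROP -> [0, 68]

[0, 68]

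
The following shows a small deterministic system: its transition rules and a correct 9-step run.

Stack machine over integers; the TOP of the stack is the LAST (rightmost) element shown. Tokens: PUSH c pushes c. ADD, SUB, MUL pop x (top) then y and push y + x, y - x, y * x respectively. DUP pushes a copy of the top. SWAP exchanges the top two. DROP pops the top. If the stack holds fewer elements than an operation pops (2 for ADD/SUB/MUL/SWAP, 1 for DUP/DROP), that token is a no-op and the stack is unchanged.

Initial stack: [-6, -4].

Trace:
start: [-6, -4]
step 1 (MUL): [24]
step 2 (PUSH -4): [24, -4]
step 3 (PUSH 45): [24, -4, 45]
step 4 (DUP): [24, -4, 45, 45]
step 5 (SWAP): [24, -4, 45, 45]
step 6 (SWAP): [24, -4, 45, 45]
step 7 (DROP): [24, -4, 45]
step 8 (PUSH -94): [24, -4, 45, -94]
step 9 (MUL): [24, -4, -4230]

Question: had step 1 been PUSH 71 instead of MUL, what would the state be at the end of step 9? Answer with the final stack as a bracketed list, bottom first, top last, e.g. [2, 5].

(re-executing from step 1 with the substitution; state before step 1: [-6, -4])
step 1 (PUSH 71): [-6, -4, 71]
step 2 (PUSH -4): [-6, -4, 71, -4]
step 3 (PUSH 45): [-6, -4, 71, -4, 45]
step 4 (DUP): [-6, -4, 71, -4, 45, 45]
step 5 (SWAP): [-6, -4, 71, -4, 45, 45]
step 6 (SWAP): [-6, -4, 71, -4, 45, 45]
step 7 (DROP): [-6, -4, 71, -4, 45]
step 8 (PUSH -94): [-6, -4, 71, -4, 45, -94]
step 9 (MUL): [-6, -4, 71, -4, -4230]

[-6, -4, 71, -4, -4230]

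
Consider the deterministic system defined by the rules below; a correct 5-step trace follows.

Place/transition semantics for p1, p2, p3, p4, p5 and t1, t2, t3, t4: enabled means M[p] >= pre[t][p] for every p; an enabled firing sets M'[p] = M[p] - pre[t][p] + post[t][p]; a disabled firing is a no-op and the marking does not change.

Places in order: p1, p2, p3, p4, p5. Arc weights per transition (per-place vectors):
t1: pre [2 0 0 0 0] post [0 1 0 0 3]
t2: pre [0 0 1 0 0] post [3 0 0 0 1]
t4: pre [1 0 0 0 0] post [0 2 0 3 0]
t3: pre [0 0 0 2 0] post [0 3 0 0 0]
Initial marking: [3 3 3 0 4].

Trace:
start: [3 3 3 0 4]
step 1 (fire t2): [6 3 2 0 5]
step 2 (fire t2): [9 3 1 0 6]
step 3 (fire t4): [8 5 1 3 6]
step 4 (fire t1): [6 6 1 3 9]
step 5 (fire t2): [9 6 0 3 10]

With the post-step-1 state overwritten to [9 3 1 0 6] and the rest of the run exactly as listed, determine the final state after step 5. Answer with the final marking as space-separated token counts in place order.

state after step 1 := [9 3 1 0 6]
step 2 (fire t2): [12 3 0 0 7]
step 3 (fire t4): [11 5 0 3 7]
step 4 (fire t1): [9 6 0 3 10]
step 5 (fire t2): [9 6 0 3 10]

9 6 0 3 10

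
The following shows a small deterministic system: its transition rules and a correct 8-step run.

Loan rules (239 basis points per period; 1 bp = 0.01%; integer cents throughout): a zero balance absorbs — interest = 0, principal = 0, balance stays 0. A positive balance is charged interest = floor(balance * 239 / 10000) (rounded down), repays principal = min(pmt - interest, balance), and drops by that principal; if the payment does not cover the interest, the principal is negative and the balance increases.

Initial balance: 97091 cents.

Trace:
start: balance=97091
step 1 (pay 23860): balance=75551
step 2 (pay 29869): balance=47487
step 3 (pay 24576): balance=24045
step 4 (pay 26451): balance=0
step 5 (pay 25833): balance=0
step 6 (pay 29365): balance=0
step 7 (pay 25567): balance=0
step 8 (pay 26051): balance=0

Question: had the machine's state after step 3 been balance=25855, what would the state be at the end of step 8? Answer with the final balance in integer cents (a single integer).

state after step 3 := balance=25855
step 4 (pay 26451): balance=21
step 5 (pay 25833): balance=0
step 6 (pay 29365): balance=0
step 7 (pay 25567): balance=0
step 8 (pay 26051): balance=0

0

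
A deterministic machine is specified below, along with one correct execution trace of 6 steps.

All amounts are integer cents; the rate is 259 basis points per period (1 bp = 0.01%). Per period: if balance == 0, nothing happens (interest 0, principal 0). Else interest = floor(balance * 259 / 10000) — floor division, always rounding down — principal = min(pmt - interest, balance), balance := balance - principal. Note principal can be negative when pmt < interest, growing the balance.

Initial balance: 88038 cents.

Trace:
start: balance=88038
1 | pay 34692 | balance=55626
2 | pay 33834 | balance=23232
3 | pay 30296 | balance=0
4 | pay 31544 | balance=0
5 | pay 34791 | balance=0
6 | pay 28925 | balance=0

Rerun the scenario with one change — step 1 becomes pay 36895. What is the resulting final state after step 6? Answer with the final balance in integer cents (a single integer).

(re-executing from step 1 with the substitution; state before step 1: balance=88038)
1 | pay 36895 | balance=53423
2 | pay 33834 | balance=20972
3 | pay 30296 | balance=0
4 | pay 31544 | balance=0
5 | pay 34791 | balance=0
6 | pay 28925 | balance=0

0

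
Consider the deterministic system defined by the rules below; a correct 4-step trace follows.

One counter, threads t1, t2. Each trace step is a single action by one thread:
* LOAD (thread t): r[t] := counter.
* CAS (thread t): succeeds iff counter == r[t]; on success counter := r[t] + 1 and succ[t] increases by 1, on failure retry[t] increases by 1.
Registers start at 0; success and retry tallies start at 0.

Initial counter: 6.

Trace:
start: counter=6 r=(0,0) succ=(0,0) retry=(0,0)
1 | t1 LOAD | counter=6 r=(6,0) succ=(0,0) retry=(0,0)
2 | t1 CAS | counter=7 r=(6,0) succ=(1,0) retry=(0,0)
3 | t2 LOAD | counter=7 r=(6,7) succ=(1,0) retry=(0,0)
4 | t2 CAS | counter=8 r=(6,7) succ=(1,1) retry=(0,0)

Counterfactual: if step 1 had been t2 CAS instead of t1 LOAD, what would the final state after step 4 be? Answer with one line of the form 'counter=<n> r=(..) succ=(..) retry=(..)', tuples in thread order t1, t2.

(re-executing from step 1 with the substitution; state before step 1: counter=6 r=(0,0) succ=(0,0) retry=(0,0))
1 | t2 CAS | counter=6 r=(0,0) succ=(0,0) retry=(0,1)
2 | t1 CAS | counter=6 r=(0,0) succ=(0,0) retry=(1,1)
3 | t2 LOAD | counter=6 r=(0,6) succ=(0,0) retry=(1,1)
4 | t2 CAS | counter=7 r=(0,6) succ=(0,1) retry=(1,1)

counter=7 r=(0,6) succ=(0,1) retry=(1,1)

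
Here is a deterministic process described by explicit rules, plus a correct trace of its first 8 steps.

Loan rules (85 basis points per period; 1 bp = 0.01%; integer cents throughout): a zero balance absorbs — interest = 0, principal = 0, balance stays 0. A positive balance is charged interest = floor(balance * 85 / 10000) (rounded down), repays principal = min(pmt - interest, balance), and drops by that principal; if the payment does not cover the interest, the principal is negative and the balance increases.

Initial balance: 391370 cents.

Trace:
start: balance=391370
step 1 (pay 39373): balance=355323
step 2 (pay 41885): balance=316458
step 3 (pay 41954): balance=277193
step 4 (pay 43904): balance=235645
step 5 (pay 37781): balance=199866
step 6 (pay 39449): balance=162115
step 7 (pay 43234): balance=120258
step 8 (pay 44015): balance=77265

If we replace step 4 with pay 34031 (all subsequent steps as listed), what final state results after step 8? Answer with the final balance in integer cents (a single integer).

(re-executing from step 4 with the substitution; state before step 4: balance=277193)
step 4 (pay 34031): balance=245518
step 5 (pay 37781): balance=209823
step 6 (pay 39449): balance=172157
step 7 (pay 43234): balance=130386
step 8 (pay 44015): balance=87479

87479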